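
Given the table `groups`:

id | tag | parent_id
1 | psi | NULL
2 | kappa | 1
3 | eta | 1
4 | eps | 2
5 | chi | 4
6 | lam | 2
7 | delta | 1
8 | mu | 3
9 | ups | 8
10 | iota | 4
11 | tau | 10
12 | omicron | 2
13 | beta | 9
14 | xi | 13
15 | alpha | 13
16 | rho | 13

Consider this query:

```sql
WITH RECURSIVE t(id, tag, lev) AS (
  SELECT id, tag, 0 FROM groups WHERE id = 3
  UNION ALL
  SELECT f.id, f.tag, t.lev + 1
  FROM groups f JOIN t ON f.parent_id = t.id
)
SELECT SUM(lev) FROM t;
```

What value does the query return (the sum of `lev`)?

18

Base: id=3 (eta) at lev 0.
Iteration 1: rows with parent_id in {3} -> mu (id 8, lev 1).
Iteration 2: rows with parent_id in {8} -> ups (id 9, lev 2).
Iteration 3: rows with parent_id in {9} -> beta (id 13, lev 3).
Iteration 4: rows with parent_id in {13} -> xi (id 14, lev 4), alpha (id 15, lev 4), rho (id 16, lev 4).
Iteration 5: no rows with parent_id in {14,15,16}; recursion stops.
SUM(lev) = 0 + 1 + 2 + 3 + 4 + 4 + 4 = 18.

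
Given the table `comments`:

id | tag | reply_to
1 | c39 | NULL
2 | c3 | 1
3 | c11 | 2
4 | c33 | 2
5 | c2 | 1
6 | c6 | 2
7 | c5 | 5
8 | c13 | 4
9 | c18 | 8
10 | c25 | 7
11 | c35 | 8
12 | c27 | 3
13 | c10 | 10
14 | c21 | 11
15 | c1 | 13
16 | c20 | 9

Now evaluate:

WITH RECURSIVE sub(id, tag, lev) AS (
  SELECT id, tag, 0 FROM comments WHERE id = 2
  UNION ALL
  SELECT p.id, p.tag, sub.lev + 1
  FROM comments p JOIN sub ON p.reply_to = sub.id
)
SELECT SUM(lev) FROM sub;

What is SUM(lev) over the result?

21

Base: id=2 (c3) at lev 0.
Iteration 1: rows with reply_to in {2} -> c11 (id 3, lev 1), c33 (id 4, lev 1), c6 (id 6, lev 1).
Iteration 2: rows with reply_to in {3,4,6} -> c13 (id 8, lev 2), c27 (id 12, lev 2).
Iteration 3: rows with reply_to in {8,12} -> c18 (id 9, lev 3), c35 (id 11, lev 3).
Iteration 4: rows with reply_to in {9,11} -> c21 (id 14, lev 4), c20 (id 16, lev 4).
Iteration 5: no rows with reply_to in {14,16}; recursion stops.
SUM(lev) = 0 + 1 + 1 + 1 + 2 + 2 + 3 + 3 + 4 + 4 = 21.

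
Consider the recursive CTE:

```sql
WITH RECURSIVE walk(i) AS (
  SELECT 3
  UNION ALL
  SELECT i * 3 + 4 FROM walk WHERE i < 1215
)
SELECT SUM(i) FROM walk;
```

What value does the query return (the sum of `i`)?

Base: i=3.
Iteration 1: 3 < 1215 holds -> i = 3 * 3 + 4 = 13.
Iteration 2: 13 < 1215 holds -> i = 13 * 3 + 4 = 43.
Iteration 3: 43 < 1215 holds -> i = 43 * 3 + 4 = 133.
Iteration 4: 133 < 1215 holds -> i = 133 * 3 + 4 = 403.
Iteration 5: 403 < 1215 holds -> i = 403 * 3 + 4 = 1213.
Iteration 6: 1213 < 1215 holds -> i = 1213 * 3 + 4 = 3643.
Iteration 7: 3643 < 1215 fails; recursion stops.
SUM(i) = 3 + 13 + 43 + 133 + 403 + 1213 + 3643 = 5451.

5451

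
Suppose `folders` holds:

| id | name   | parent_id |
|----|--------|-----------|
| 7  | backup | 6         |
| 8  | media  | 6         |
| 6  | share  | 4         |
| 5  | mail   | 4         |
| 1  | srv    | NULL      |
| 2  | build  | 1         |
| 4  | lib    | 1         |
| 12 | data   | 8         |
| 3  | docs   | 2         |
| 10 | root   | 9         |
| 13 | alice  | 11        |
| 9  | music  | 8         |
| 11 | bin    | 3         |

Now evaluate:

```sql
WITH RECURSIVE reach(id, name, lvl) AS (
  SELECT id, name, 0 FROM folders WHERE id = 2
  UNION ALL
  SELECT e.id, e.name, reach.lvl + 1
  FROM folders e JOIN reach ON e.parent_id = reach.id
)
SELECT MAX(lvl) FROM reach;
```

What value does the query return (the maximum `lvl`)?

3

Base: id=2 (build) at lvl 0.
Iteration 1: rows with parent_id in {2} -> docs (id 3, lvl 1).
Iteration 2: rows with parent_id in {3} -> bin (id 11, lvl 2).
Iteration 3: rows with parent_id in {11} -> alice (id 13, lvl 3).
Iteration 4: no rows with parent_id in {13}; recursion stops.
lvl values: 0, 1, 2, 3; the maximum is 3.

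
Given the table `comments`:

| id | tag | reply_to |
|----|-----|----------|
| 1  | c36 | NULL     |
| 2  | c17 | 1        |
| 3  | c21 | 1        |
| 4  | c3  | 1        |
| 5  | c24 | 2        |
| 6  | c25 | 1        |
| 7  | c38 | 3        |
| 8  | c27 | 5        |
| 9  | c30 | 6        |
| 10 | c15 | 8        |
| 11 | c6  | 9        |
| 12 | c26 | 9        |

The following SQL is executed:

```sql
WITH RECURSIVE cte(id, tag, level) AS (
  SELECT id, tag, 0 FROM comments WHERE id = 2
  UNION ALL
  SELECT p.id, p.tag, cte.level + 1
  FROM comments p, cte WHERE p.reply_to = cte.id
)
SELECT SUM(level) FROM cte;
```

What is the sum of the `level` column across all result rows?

Base: id=2 (c17) at level 0.
Iteration 1: rows with reply_to in {2} -> c24 (id 5, level 1).
Iteration 2: rows with reply_to in {5} -> c27 (id 8, level 2).
Iteration 3: rows with reply_to in {8} -> c15 (id 10, level 3).
Iteration 4: no rows with reply_to in {10}; recursion stops.
SUM(level) = 0 + 1 + 2 + 3 = 6.

6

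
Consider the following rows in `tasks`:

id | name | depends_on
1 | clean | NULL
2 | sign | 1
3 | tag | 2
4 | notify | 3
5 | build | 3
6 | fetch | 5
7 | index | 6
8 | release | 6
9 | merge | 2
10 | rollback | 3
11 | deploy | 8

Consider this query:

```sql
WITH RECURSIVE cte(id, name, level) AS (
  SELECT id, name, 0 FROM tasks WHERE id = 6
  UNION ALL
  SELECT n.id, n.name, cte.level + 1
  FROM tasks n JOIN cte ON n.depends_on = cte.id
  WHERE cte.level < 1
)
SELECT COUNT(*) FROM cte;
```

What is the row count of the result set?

3

Base: id=6 (fetch) at level 0.
Iteration 1: rows with depends_on in {6} -> index (id 7, level 1), release (id 8, level 1).
Iteration 2: level < 1 fails for all current rows; recursion stops.
Total rows emitted: 3.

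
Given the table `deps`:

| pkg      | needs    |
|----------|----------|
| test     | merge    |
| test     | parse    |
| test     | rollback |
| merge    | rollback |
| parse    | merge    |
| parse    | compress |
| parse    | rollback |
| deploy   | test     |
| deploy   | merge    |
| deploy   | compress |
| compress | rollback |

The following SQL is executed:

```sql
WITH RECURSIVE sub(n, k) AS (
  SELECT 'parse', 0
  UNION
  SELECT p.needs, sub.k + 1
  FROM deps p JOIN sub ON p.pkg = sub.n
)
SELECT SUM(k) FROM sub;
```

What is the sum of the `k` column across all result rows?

Base: (parse, k=0).
Iteration 1: edges from {parse} -> (compress, k=1), (merge, k=1), (rollback, k=1).
Iteration 2: edges from {compress,merge,rollback} -> (rollback, k=2). [UNION drops 1 duplicate row(s)]
Iteration 3: no outgoing edges from {rollback}; recursion stops.
SUM(k) = 0 + 1 + 1 + 1 + 2 = 5.

5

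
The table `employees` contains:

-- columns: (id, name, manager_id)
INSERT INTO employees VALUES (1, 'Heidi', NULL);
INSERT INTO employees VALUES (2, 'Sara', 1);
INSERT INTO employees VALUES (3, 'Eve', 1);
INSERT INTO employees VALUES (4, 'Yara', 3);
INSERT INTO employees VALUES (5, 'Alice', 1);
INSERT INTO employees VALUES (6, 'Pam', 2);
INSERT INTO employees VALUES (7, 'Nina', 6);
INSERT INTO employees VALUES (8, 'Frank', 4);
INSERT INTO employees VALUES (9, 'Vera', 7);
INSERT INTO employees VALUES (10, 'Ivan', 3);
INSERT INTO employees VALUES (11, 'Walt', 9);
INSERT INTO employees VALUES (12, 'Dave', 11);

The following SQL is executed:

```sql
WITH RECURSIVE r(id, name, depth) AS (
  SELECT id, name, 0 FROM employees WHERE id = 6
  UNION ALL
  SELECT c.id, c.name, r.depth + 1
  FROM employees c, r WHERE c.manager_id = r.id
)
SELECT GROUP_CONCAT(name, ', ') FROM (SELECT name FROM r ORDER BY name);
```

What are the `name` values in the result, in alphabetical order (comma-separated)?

Base: id=6 (Pam) at depth 0.
Iteration 1: rows with manager_id in {6} -> Nina (id 7, depth 1).
Iteration 2: rows with manager_id in {7} -> Vera (id 9, depth 2).
Iteration 3: rows with manager_id in {9} -> Walt (id 11, depth 3).
Iteration 4: rows with manager_id in {11} -> Dave (id 12, depth 4).
Iteration 5: no rows with manager_id in {12}; recursion stops.

Dave, Nina, Pam, Vera, Walt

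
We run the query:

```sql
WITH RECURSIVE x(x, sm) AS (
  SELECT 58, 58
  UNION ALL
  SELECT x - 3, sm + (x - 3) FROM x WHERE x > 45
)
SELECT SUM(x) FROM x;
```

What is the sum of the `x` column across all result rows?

Base: x=58, sm=58.
Iteration 1: 58 > 45 holds -> x = 58 - 3 = 55, sm = 58 + 55 = 113.
Iteration 2: 55 > 45 holds -> x = 55 - 3 = 52, sm = 113 + 52 = 165.
Iteration 3: 52 > 45 holds -> x = 52 - 3 = 49, sm = 165 + 49 = 214.
Iteration 4: 49 > 45 holds -> x = 49 - 3 = 46, sm = 214 + 46 = 260.
Iteration 5: 46 > 45 holds -> x = 46 - 3 = 43, sm = 260 + 43 = 303.
Iteration 6: 43 > 45 fails; recursion stops.
SUM(x) = 58 + 55 + 52 + 49 + 46 + 43 = 303.

303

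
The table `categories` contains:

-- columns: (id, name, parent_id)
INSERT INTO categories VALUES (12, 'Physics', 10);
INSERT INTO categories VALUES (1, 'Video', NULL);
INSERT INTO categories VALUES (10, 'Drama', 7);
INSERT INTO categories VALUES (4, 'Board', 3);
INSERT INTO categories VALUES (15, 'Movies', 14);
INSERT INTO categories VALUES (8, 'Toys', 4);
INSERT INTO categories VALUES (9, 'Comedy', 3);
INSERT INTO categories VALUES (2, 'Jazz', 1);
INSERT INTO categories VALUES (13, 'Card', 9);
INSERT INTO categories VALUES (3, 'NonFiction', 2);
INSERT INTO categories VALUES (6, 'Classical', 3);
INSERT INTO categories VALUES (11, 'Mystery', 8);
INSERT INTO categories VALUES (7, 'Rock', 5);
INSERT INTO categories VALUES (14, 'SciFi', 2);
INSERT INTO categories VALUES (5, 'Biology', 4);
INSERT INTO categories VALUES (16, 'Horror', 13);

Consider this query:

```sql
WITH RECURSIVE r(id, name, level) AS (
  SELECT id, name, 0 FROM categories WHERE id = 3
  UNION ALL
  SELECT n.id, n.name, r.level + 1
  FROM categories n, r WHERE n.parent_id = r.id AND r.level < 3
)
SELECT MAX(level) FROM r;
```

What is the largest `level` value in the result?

3

Base: id=3 (NonFiction) at level 0.
Iteration 1: rows with parent_id in {3} -> Board (id 4, level 1), Classical (id 6, level 1), Comedy (id 9, level 1).
Iteration 2: rows with parent_id in {4,6,9} -> Biology (id 5, level 2), Toys (id 8, level 2), Card (id 13, level 2).
Iteration 3: rows with parent_id in {5,8,13} -> Rock (id 7, level 3), Mystery (id 11, level 3), Horror (id 16, level 3).
Iteration 4: level < 3 fails for all current rows; recursion stops.
level values: 0, 1, 1, 1, 2, 2, 2, 3, 3, 3; the maximum is 3.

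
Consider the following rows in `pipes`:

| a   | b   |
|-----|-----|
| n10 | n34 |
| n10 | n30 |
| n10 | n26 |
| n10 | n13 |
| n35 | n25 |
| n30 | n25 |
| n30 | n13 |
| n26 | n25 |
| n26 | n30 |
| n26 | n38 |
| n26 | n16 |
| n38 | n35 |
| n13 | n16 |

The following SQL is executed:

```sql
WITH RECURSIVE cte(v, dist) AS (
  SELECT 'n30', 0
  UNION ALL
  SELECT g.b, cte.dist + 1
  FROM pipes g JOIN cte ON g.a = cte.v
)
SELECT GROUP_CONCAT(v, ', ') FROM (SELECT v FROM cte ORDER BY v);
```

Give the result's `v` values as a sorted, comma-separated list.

n13, n16, n25, n30

Base: (n30, dist=0).
Iteration 1: edges from {n30} -> (n13, dist=1), (n25, dist=1).
Iteration 2: edges from {n13,n25} -> (n16, dist=2).
Iteration 3: no outgoing edges from {n16}; recursion stops.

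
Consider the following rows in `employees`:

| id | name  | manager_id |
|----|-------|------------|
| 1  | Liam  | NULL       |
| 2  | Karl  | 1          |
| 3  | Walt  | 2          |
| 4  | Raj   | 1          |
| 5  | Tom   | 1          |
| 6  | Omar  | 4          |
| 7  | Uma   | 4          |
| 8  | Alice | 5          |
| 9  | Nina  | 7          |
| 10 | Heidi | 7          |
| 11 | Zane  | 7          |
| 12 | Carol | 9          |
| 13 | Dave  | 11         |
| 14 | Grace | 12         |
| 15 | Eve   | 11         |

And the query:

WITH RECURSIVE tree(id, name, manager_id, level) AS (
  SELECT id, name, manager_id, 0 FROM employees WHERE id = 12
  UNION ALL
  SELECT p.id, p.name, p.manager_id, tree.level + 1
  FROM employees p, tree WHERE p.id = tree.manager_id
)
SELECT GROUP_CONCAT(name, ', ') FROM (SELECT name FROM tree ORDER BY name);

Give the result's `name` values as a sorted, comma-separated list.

Carol, Liam, Nina, Raj, Uma

Base: id=12 (Carol), manager_id=9, level 0.
Iteration 1: join on id=9 -> Nina (id 9, manager_id=7, level 1).
Iteration 2: join on id=7 -> Uma (id 7, manager_id=4, level 2).
Iteration 3: join on id=4 -> Raj (id 4, manager_id=1, level 3).
Iteration 4: join on id=1 -> Liam (id 1, manager_id=NULL, level 4).
Iteration 5: manager_id is NULL; no match; recursion stops.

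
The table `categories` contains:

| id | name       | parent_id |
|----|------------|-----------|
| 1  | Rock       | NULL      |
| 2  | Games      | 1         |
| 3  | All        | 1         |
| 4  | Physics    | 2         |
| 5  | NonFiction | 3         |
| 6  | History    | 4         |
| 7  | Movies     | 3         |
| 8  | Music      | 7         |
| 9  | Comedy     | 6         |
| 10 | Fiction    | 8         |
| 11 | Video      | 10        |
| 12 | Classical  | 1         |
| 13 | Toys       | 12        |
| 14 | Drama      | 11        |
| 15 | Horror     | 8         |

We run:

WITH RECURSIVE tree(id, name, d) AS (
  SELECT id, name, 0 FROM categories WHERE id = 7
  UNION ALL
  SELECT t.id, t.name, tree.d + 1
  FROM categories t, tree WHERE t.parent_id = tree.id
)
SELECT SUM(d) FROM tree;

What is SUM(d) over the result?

Base: id=7 (Movies) at d 0.
Iteration 1: rows with parent_id in {7} -> Music (id 8, d 1).
Iteration 2: rows with parent_id in {8} -> Fiction (id 10, d 2), Horror (id 15, d 2).
Iteration 3: rows with parent_id in {10,15} -> Video (id 11, d 3).
Iteration 4: rows with parent_id in {11} -> Drama (id 14, d 4).
Iteration 5: no rows with parent_id in {14}; recursion stops.
SUM(d) = 0 + 1 + 2 + 2 + 3 + 4 = 12.

12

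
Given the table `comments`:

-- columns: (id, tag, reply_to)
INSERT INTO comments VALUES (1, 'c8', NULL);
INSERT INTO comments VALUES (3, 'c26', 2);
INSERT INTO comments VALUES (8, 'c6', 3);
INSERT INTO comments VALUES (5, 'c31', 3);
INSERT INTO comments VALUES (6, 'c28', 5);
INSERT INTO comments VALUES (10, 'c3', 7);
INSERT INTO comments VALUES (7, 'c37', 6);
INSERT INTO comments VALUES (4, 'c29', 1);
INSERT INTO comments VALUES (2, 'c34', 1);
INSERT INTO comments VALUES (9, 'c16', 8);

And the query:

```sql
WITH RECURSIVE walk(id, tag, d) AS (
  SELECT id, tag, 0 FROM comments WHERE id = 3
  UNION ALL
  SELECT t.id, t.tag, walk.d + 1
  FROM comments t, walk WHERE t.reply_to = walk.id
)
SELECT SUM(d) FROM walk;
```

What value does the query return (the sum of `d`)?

13

Base: id=3 (c26) at d 0.
Iteration 1: rows with reply_to in {3} -> c31 (id 5, d 1), c6 (id 8, d 1).
Iteration 2: rows with reply_to in {5,8} -> c28 (id 6, d 2), c16 (id 9, d 2).
Iteration 3: rows with reply_to in {6,9} -> c37 (id 7, d 3).
Iteration 4: rows with reply_to in {7} -> c3 (id 10, d 4).
Iteration 5: no rows with reply_to in {10}; recursion stops.
SUM(d) = 0 + 1 + 1 + 2 + 2 + 3 + 4 = 13.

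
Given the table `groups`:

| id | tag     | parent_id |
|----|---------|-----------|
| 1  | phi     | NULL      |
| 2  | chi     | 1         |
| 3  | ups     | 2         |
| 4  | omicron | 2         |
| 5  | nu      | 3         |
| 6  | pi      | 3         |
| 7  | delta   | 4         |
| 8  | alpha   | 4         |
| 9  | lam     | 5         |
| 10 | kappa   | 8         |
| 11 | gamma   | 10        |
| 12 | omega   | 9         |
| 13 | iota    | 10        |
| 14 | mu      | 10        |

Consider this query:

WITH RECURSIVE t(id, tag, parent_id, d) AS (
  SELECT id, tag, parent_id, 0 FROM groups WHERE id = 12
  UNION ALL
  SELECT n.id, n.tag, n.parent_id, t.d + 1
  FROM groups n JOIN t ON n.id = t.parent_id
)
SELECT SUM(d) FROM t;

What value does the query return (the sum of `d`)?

15

Base: id=12 (omega), parent_id=9, d 0.
Iteration 1: join on id=9 -> lam (id 9, parent_id=5, d 1).
Iteration 2: join on id=5 -> nu (id 5, parent_id=3, d 2).
Iteration 3: join on id=3 -> ups (id 3, parent_id=2, d 3).
Iteration 4: join on id=2 -> chi (id 2, parent_id=1, d 4).
Iteration 5: join on id=1 -> phi (id 1, parent_id=NULL, d 5).
Iteration 6: parent_id is NULL; no match; recursion stops.
SUM(d) = 0 + 1 + 2 + 3 + 4 + 5 = 15.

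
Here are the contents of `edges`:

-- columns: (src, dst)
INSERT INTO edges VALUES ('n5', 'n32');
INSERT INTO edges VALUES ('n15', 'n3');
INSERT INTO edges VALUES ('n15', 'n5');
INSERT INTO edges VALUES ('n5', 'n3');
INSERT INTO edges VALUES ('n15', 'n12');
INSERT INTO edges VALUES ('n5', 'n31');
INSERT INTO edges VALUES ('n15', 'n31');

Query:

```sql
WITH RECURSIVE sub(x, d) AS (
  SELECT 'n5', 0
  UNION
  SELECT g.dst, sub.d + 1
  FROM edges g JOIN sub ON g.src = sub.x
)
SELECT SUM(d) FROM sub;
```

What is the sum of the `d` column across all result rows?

Base: (n5, d=0).
Iteration 1: edges from {n5} -> (n3, d=1), (n31, d=1), (n32, d=1).
Iteration 2: no outgoing edges from {n3,n31,n32}; recursion stops.
SUM(d) = 0 + 1 + 1 + 1 = 3.

3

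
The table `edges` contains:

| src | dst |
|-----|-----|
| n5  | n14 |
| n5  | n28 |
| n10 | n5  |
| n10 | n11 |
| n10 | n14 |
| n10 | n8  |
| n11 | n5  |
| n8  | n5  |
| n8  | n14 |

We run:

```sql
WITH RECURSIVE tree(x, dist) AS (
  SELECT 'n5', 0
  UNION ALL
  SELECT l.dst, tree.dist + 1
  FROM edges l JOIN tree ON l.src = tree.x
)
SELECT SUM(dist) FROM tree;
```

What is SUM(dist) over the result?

Base: (n5, dist=0).
Iteration 1: edges from {n5} -> (n14, dist=1), (n28, dist=1).
Iteration 2: no outgoing edges from {n14,n28}; recursion stops.
SUM(dist) = 0 + 1 + 1 = 2.

2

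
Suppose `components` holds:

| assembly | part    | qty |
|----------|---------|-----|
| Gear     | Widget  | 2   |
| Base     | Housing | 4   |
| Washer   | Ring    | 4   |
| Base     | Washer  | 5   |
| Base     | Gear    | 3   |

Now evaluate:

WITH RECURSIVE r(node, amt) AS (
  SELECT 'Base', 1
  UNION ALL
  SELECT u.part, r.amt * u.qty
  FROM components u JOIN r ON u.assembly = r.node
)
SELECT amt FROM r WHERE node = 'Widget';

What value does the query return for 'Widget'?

Base: (Base, amt=1).
Iteration 1: components of {Base} -> Gear = 1*3 = 3, Housing = 1*4 = 4, Washer = 1*5 = 5.
Iteration 2: components of {Gear,Housing,Washer} -> Ring = 5*4 = 20, Widget = 3*2 = 6.
Iteration 3: no further components; recursion stops.

6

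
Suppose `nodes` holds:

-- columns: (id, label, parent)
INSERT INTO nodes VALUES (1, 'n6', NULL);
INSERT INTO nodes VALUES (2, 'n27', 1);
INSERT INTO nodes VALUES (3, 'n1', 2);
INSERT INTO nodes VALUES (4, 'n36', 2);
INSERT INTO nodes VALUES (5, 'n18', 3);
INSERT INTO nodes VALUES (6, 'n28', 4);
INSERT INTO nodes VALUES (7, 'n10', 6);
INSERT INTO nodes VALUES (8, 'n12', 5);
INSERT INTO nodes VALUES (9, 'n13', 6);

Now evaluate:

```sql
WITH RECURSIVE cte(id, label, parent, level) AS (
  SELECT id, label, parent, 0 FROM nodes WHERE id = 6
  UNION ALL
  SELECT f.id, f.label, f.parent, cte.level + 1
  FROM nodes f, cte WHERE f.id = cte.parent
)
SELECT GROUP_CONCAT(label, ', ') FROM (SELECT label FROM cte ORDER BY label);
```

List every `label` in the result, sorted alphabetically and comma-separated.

Base: id=6 (n28), parent=4, level 0.
Iteration 1: join on id=4 -> n36 (id 4, parent=2, level 1).
Iteration 2: join on id=2 -> n27 (id 2, parent=1, level 2).
Iteration 3: join on id=1 -> n6 (id 1, parent=NULL, level 3).
Iteration 4: parent is NULL; no match; recursion stops.

n27, n28, n36, n6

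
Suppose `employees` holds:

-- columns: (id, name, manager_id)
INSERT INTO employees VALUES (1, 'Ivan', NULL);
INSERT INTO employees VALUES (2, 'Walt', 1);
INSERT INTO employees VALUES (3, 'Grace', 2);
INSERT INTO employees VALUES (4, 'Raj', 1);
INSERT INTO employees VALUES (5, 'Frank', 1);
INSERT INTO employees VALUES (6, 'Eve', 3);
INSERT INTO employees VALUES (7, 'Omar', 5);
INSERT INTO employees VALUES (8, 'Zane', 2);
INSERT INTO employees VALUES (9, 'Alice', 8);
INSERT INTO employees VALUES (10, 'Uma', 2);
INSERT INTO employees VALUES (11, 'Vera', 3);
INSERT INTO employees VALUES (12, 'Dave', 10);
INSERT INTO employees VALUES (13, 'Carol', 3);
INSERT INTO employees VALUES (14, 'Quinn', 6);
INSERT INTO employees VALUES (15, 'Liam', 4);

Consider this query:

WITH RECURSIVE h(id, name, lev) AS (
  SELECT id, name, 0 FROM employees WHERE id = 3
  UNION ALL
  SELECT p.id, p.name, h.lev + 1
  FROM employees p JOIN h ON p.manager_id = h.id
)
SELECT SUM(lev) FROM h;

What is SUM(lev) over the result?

Base: id=3 (Grace) at lev 0.
Iteration 1: rows with manager_id in {3} -> Eve (id 6, lev 1), Vera (id 11, lev 1), Carol (id 13, lev 1).
Iteration 2: rows with manager_id in {6,11,13} -> Quinn (id 14, lev 2).
Iteration 3: no rows with manager_id in {14}; recursion stops.
SUM(lev) = 0 + 1 + 1 + 1 + 2 = 5.

5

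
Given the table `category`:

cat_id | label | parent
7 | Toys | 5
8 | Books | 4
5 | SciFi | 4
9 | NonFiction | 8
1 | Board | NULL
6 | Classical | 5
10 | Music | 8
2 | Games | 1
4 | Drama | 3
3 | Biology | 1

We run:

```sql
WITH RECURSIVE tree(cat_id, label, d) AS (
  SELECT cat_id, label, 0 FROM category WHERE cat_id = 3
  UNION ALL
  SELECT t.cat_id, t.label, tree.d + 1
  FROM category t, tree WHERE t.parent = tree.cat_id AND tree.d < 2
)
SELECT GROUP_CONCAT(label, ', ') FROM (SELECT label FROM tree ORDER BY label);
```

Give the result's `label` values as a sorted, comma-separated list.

Base: cat_id=3 (Biology) at d 0.
Iteration 1: rows with parent in {3} -> Drama (id 4, d 1).
Iteration 2: rows with parent in {4} -> SciFi (id 5, d 2), Books (id 8, d 2).
Iteration 3: d < 2 fails for all current rows; recursion stops.

Biology, Books, Drama, SciFi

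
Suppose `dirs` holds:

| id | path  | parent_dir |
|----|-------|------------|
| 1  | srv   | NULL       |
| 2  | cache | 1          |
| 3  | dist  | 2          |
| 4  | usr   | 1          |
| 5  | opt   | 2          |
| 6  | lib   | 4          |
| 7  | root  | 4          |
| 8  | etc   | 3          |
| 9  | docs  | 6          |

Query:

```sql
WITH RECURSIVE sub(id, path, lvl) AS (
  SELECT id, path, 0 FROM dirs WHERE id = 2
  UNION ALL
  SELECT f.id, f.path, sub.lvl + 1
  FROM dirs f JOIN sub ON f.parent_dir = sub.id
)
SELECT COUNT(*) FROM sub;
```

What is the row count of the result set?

Base: id=2 (cache) at lvl 0.
Iteration 1: rows with parent_dir in {2} -> dist (id 3, lvl 1), opt (id 5, lvl 1).
Iteration 2: rows with parent_dir in {3,5} -> etc (id 8, lvl 2).
Iteration 3: no rows with parent_dir in {8}; recursion stops.
Total rows emitted: 4.

4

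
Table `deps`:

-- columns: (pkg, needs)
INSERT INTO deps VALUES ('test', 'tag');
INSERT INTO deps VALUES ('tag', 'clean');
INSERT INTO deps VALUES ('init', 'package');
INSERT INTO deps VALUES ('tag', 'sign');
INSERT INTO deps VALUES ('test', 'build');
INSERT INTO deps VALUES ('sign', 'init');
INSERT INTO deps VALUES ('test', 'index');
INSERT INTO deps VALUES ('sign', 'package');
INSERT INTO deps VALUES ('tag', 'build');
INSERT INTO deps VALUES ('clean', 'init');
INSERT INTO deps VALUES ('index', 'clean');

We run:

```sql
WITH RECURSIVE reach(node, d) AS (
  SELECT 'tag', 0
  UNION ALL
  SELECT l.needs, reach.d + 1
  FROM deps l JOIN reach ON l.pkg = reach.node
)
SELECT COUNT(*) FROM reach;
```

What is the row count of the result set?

Base: (tag, d=0).
Iteration 1: edges from {tag} -> (build, d=1), (clean, d=1), (sign, d=1).
Iteration 2: edges from {build,clean,sign} -> (init, d=2) x2, (package, d=2). [UNION ALL keeps all 3 new rows, including repeats]
Iteration 3: edges from {init,package} -> (package, d=3) x2. [UNION ALL keeps all 2 new rows, including repeats]
Iteration 4: no outgoing edges from {package}; recursion stops.
Total rows emitted: 9.

9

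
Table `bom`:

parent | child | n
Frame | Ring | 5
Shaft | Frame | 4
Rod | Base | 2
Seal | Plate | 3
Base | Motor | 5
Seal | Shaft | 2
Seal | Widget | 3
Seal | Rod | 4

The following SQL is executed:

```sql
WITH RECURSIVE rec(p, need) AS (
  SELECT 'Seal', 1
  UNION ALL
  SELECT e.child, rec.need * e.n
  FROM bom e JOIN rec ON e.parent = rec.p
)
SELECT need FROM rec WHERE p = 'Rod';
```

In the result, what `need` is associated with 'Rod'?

Base: (Seal, need=1).
Iteration 1: components of {Seal} -> Plate = 1*3 = 3, Rod = 1*4 = 4, Shaft = 1*2 = 2, Widget = 1*3 = 3.
Iteration 2: components of {Plate,Rod,Shaft,Widget} -> Base = 4*2 = 8, Frame = 2*4 = 8.
Iteration 3: components of {Base,Frame} -> Motor = 8*5 = 40, Ring = 8*5 = 40.
Iteration 4: no further components; recursion stops.

4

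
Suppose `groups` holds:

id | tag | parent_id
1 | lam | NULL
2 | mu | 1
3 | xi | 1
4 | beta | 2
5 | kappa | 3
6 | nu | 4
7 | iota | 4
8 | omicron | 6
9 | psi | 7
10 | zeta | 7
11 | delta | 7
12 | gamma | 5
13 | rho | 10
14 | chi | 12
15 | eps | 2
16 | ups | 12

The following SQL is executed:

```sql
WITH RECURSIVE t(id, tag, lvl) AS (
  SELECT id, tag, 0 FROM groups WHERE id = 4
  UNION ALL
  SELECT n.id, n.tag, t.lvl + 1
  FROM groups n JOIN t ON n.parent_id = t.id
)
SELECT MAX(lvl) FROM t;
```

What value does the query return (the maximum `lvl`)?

Base: id=4 (beta) at lvl 0.
Iteration 1: rows with parent_id in {4} -> nu (id 6, lvl 1), iota (id 7, lvl 1).
Iteration 2: rows with parent_id in {6,7} -> omicron (id 8, lvl 2), psi (id 9, lvl 2), zeta (id 10, lvl 2), delta (id 11, lvl 2).
Iteration 3: rows with parent_id in {8,9,10,11} -> rho (id 13, lvl 3).
Iteration 4: no rows with parent_id in {13}; recursion stops.
lvl values: 0, 1, 1, 2, 2, 2, 2, 3; the maximum is 3.

3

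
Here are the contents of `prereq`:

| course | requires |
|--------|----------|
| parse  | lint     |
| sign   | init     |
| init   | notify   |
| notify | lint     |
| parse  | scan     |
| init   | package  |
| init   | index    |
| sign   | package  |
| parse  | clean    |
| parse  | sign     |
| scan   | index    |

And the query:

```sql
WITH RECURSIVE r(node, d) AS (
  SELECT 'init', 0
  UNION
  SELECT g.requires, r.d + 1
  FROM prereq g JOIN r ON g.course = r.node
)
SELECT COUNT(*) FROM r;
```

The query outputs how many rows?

5

Base: (init, d=0).
Iteration 1: edges from {init} -> (index, d=1), (notify, d=1), (package, d=1).
Iteration 2: edges from {index,notify,package} -> (lint, d=2).
Iteration 3: no outgoing edges from {lint}; recursion stops.
Total rows emitted: 5.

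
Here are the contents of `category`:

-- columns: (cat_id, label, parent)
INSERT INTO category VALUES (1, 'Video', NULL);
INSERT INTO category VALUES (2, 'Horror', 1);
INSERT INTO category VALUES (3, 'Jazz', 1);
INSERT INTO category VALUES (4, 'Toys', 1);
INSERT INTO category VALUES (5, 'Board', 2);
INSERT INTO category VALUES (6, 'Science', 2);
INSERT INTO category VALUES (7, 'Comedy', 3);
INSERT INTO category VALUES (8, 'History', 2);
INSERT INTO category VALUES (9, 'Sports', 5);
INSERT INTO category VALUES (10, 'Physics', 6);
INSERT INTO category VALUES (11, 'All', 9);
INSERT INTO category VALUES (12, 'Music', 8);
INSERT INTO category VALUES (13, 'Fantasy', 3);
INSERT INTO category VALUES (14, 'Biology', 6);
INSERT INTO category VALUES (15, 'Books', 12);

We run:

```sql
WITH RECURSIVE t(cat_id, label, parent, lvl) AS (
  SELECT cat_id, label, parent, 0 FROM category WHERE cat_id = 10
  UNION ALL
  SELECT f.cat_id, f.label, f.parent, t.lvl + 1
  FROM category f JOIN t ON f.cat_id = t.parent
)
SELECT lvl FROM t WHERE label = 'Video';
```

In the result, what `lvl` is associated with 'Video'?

3

Base: cat_id=10 (Physics), parent=6, lvl 0.
Iteration 1: join on cat_id=6 -> Science (id 6, parent=2, lvl 1).
Iteration 2: join on cat_id=2 -> Horror (id 2, parent=1, lvl 2).
Iteration 3: join on cat_id=1 -> Video (id 1, parent=NULL, lvl 3).
Iteration 4: parent is NULL; no match; recursion stops.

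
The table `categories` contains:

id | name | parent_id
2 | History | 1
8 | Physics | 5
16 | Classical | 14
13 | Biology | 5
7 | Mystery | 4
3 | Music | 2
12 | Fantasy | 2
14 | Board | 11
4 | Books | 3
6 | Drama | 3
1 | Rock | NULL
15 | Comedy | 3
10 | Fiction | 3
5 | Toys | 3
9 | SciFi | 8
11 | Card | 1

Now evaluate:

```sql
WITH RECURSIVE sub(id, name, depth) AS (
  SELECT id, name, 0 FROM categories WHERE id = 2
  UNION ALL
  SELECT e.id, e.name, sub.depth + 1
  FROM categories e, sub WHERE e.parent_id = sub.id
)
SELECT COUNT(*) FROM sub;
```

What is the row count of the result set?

12

Base: id=2 (History) at depth 0.
Iteration 1: rows with parent_id in {2} -> Music (id 3, depth 1), Fantasy (id 12, depth 1).
Iteration 2: rows with parent_id in {3,12} -> Books (id 4, depth 2), Toys (id 5, depth 2), Drama (id 6, depth 2), Fiction (id 10, depth 2), Comedy (id 15, depth 2).
Iteration 3: rows with parent_id in {4,5,6,10,15} -> Mystery (id 7, depth 3), Physics (id 8, depth 3), Biology (id 13, depth 3).
Iteration 4: rows with parent_id in {7,8,13} -> SciFi (id 9, depth 4).
Iteration 5: no rows with parent_id in {9}; recursion stops.
Total rows emitted: 12.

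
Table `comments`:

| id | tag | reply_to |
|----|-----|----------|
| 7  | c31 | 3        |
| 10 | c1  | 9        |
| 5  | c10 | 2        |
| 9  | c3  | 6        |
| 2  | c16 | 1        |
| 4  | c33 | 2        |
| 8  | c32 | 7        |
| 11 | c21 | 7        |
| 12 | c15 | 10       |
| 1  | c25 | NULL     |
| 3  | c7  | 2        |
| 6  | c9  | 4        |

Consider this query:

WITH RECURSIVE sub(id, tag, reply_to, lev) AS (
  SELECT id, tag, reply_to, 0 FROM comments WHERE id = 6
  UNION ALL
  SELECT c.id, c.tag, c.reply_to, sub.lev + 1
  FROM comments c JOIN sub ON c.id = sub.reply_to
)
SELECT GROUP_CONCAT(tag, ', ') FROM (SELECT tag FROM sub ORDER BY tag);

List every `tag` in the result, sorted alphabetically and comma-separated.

c16, c25, c33, c9

Base: id=6 (c9), reply_to=4, lev 0.
Iteration 1: join on id=4 -> c33 (id 4, reply_to=2, lev 1).
Iteration 2: join on id=2 -> c16 (id 2, reply_to=1, lev 2).
Iteration 3: join on id=1 -> c25 (id 1, reply_to=NULL, lev 3).
Iteration 4: reply_to is NULL; no match; recursion stops.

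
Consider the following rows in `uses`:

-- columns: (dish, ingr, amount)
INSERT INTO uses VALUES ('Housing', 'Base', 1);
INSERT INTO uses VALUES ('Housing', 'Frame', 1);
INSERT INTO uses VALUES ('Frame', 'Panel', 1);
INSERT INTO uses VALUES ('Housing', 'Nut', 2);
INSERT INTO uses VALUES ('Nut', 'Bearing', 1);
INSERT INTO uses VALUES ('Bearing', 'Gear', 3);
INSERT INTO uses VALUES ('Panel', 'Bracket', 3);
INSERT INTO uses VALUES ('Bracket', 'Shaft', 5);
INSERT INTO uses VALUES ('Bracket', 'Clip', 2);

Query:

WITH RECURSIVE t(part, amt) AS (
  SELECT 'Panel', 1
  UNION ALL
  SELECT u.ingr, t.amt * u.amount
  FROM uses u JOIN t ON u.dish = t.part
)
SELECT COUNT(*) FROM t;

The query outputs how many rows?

4

Base: (Panel, amt=1).
Iteration 1: components of {Panel} -> Bracket = 1*3 = 3.
Iteration 2: components of {Bracket} -> Clip = 3*2 = 6, Shaft = 3*5 = 15.
Iteration 3: no further components; recursion stops.
Total rows emitted: 4.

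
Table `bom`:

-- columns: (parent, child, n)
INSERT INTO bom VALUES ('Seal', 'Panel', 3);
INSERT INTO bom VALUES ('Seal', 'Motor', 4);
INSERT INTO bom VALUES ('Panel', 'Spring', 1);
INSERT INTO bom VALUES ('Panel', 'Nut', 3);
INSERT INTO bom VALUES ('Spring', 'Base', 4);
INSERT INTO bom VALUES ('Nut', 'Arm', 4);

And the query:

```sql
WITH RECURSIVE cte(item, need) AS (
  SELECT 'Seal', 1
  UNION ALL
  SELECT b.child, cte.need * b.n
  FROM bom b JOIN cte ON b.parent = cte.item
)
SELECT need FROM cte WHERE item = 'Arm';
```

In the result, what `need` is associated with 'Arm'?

Base: (Seal, need=1).
Iteration 1: components of {Seal} -> Motor = 1*4 = 4, Panel = 1*3 = 3.
Iteration 2: components of {Motor,Panel} -> Nut = 3*3 = 9, Spring = 3*1 = 3.
Iteration 3: components of {Nut,Spring} -> Arm = 9*4 = 36, Base = 3*4 = 12.
Iteration 4: no further components; recursion stops.

36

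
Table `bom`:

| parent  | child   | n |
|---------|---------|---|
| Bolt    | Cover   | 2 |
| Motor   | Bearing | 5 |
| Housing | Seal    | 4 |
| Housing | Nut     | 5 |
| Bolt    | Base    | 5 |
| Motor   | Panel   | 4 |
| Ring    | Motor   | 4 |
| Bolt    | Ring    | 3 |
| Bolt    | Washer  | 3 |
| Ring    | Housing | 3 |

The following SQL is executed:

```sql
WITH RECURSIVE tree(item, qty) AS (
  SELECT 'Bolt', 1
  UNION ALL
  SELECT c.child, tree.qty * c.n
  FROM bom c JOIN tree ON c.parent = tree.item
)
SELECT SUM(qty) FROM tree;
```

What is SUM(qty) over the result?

Base: (Bolt, qty=1).
Iteration 1: components of {Bolt} -> Base = 1*5 = 5, Cover = 1*2 = 2, Ring = 1*3 = 3, Washer = 1*3 = 3.
Iteration 2: components of {Base,Cover,Ring,Washer} -> Housing = 3*3 = 9, Motor = 3*4 = 12.
Iteration 3: components of {Housing,Motor} -> Bearing = 12*5 = 60, Nut = 9*5 = 45, Panel = 12*4 = 48, Seal = 9*4 = 36.
Iteration 4: no further components; recursion stops.
SUM(qty) = 1 + 2 + 3 + 5 + 3 + 12 + 9 + 48 + 60 + 36 + 45 = 224.

224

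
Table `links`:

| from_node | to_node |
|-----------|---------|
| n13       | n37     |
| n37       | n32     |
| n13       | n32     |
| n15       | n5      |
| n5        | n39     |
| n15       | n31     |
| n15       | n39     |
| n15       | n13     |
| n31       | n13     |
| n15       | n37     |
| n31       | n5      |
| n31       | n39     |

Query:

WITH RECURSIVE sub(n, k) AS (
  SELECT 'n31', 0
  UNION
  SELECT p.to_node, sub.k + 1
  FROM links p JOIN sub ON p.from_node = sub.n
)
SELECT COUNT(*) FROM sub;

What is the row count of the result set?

Base: (n31, k=0).
Iteration 1: edges from {n31} -> (n13, k=1), (n39, k=1), (n5, k=1).
Iteration 2: edges from {n13,n39,n5} -> (n32, k=2), (n37, k=2), (n39, k=2).
Iteration 3: edges from {n32,n37,n39} -> (n32, k=3).
Iteration 4: no outgoing edges from {n32}; recursion stops.
Total rows emitted: 8.

8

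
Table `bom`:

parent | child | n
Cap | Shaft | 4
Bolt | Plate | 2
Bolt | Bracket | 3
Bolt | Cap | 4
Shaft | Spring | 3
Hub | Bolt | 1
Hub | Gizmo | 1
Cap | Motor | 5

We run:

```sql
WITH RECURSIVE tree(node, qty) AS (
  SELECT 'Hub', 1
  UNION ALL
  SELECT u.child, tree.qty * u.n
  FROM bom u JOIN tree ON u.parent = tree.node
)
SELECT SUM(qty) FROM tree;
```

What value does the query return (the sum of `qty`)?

96

Base: (Hub, qty=1).
Iteration 1: components of {Hub} -> Bolt = 1*1 = 1, Gizmo = 1*1 = 1.
Iteration 2: components of {Bolt,Gizmo} -> Bracket = 1*3 = 3, Cap = 1*4 = 4, Plate = 1*2 = 2.
Iteration 3: components of {Bracket,Cap,Plate} -> Motor = 4*5 = 20, Shaft = 4*4 = 16.
Iteration 4: components of {Motor,Shaft} -> Spring = 16*3 = 48.
Iteration 5: no further components; recursion stops.
SUM(qty) = 1 + 1 + 1 + 2 + 4 + 3 + 20 + 16 + 48 = 96.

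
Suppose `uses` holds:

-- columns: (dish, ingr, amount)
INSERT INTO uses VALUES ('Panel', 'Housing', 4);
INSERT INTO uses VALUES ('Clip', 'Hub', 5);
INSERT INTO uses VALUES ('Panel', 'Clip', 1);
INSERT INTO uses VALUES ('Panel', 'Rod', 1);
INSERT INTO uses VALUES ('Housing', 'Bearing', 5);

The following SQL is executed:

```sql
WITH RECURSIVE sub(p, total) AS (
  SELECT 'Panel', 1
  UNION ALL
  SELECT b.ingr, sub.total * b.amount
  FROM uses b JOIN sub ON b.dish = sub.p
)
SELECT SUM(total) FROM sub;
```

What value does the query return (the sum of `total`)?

Base: (Panel, total=1).
Iteration 1: components of {Panel} -> Clip = 1*1 = 1, Housing = 1*4 = 4, Rod = 1*1 = 1.
Iteration 2: components of {Clip,Housing,Rod} -> Bearing = 4*5 = 20, Hub = 1*5 = 5.
Iteration 3: no further components; recursion stops.
SUM(total) = 1 + 4 + 1 + 1 + 20 + 5 = 32.

32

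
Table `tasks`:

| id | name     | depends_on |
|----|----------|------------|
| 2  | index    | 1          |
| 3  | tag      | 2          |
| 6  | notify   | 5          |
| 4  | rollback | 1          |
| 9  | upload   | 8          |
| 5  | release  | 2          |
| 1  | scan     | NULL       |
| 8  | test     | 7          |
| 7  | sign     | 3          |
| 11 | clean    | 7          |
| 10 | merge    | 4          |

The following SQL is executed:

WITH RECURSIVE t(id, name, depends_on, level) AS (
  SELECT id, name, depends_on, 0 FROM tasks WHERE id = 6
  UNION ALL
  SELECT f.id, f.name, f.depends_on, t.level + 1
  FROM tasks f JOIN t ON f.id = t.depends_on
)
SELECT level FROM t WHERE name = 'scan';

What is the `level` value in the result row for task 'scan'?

Base: id=6 (notify), depends_on=5, level 0.
Iteration 1: join on id=5 -> release (id 5, depends_on=2, level 1).
Iteration 2: join on id=2 -> index (id 2, depends_on=1, level 2).
Iteration 3: join on id=1 -> scan (id 1, depends_on=NULL, level 3).
Iteration 4: depends_on is NULL; no match; recursion stops.

3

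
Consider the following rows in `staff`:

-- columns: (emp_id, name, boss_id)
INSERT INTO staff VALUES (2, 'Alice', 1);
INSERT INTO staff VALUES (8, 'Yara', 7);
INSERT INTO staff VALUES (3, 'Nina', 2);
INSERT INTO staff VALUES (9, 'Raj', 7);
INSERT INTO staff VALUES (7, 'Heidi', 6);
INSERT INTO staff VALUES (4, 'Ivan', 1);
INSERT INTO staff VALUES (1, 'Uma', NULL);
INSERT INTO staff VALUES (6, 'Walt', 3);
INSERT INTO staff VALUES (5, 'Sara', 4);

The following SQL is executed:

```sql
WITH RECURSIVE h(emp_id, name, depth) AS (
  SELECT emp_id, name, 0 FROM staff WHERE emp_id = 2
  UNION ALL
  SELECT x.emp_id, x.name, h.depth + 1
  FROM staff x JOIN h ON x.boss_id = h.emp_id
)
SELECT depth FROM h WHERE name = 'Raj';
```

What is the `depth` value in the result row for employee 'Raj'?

Base: emp_id=2 (Alice) at depth 0.
Iteration 1: rows with boss_id in {2} -> Nina (id 3, depth 1).
Iteration 2: rows with boss_id in {3} -> Walt (id 6, depth 2).
Iteration 3: rows with boss_id in {6} -> Heidi (id 7, depth 3).
Iteration 4: rows with boss_id in {7} -> Yara (id 8, depth 4), Raj (id 9, depth 4).
Iteration 5: no rows with boss_id in {8,9}; recursion stops.

4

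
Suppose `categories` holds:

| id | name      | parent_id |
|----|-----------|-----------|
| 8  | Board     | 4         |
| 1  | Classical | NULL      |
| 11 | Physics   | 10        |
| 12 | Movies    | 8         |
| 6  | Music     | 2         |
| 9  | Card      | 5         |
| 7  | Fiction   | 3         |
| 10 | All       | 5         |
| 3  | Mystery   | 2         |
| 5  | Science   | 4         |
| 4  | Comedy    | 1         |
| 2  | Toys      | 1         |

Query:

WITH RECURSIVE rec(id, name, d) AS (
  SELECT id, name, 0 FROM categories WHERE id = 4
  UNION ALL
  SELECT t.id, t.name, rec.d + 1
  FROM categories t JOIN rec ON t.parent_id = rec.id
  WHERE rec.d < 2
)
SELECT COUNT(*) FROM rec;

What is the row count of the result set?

6

Base: id=4 (Comedy) at d 0.
Iteration 1: rows with parent_id in {4} -> Science (id 5, d 1), Board (id 8, d 1).
Iteration 2: rows with parent_id in {5,8} -> Card (id 9, d 2), All (id 10, d 2), Movies (id 12, d 2).
Iteration 3: d < 2 fails for all current rows; recursion stops.
Total rows emitted: 6.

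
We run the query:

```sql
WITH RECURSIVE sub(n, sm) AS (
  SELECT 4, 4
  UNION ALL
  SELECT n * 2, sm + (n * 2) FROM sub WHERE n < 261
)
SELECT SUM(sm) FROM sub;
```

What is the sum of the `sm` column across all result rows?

2008

Base: n=4, sm=4.
Iteration 1: 4 < 261 holds -> n = 4 * 2 = 8, sm = 4 + 8 = 12.
Iteration 2: 8 < 261 holds -> n = 8 * 2 = 16, sm = 12 + 16 = 28.
Iteration 3: 16 < 261 holds -> n = 16 * 2 = 32, sm = 28 + 32 = 60.
Iteration 4: 32 < 261 holds -> n = 32 * 2 = 64, sm = 60 + 64 = 124.
Iteration 5: 64 < 261 holds -> n = 64 * 2 = 128, sm = 124 + 128 = 252.
Iteration 6: 128 < 261 holds -> n = 128 * 2 = 256, sm = 252 + 256 = 508.
Iteration 7: 256 < 261 holds -> n = 256 * 2 = 512, sm = 508 + 512 = 1020.
Iteration 8: 512 < 261 fails; recursion stops.
SUM(sm) = 4 + 12 + 28 + 60 + 124 + 252 + 508 + 1020 = 2008.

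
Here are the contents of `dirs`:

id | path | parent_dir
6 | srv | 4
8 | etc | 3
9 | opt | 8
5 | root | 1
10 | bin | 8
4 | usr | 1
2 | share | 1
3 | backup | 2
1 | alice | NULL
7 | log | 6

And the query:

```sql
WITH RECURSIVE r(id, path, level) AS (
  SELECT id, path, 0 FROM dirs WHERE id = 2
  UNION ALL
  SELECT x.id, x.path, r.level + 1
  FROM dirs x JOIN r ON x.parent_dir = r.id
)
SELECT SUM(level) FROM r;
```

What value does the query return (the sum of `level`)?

9

Base: id=2 (share) at level 0.
Iteration 1: rows with parent_dir in {2} -> backup (id 3, level 1).
Iteration 2: rows with parent_dir in {3} -> etc (id 8, level 2).
Iteration 3: rows with parent_dir in {8} -> opt (id 9, level 3), bin (id 10, level 3).
Iteration 4: no rows with parent_dir in {9,10}; recursion stops.
SUM(level) = 0 + 1 + 2 + 3 + 3 = 9.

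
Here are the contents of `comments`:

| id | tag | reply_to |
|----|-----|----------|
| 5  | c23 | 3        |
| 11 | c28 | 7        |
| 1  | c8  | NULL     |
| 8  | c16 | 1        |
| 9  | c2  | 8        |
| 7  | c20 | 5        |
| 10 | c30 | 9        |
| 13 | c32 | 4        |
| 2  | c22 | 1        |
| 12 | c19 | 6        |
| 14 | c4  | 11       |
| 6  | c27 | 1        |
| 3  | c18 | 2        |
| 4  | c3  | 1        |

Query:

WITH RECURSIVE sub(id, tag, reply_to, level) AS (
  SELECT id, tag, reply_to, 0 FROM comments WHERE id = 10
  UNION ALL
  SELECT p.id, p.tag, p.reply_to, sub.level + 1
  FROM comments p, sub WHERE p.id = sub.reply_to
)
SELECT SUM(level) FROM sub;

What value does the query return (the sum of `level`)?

Base: id=10 (c30), reply_to=9, level 0.
Iteration 1: join on id=9 -> c2 (id 9, reply_to=8, level 1).
Iteration 2: join on id=8 -> c16 (id 8, reply_to=1, level 2).
Iteration 3: join on id=1 -> c8 (id 1, reply_to=NULL, level 3).
Iteration 4: reply_to is NULL; no match; recursion stops.
SUM(level) = 0 + 1 + 2 + 3 = 6.

6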